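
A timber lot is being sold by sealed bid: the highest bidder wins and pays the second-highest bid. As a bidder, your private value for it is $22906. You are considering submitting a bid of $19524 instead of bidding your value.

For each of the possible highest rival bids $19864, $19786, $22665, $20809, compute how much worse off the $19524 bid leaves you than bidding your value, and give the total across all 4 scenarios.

$8500

The deviation costs you only when the competing bid falls strictly between $19524 and $22906; elsewhere both bids give the same outcome.
$19864: truthful payoff $3042, deviation payoff $0 → loss $3042.
$19786: truthful payoff $3120, deviation payoff $0 → loss $3120.
$22665: truthful payoff $241, deviation payoff $0 → loss $241.
$20809: truthful payoff $2097, deviation payoff $0 → loss $2097.
Total loss = $3042 + $3120 + $241 + $2097 = $8500.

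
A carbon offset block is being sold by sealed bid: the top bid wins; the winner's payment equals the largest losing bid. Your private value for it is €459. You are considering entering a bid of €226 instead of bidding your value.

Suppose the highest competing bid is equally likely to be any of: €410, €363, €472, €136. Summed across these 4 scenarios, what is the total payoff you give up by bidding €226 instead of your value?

€145

The deviation costs you only when the competing bid falls strictly between €226 and €459; elsewhere both bids give the same outcome.
€410: truthful payoff €49, deviation payoff €0 → loss €49.
€363: truthful payoff €96, deviation payoff €0 → loss €96.
€472: outcomes coincide → loss €0.
€136: outcomes coincide → loss €0.
Total loss = €49 + €96 = €145.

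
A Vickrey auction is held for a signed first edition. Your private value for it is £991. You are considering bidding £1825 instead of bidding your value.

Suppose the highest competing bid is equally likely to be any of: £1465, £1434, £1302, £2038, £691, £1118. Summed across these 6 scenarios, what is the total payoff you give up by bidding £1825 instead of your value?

£1355

The deviation costs you only when the competing bid falls strictly between £991 and £1825; elsewhere both bids give the same outcome.
£1465: truthful payoff £0, deviation payoff −£474 → loss £474.
£1434: truthful payoff £0, deviation payoff −£443 → loss £443.
£1302: truthful payoff £0, deviation payoff −£311 → loss £311.
£2038: outcomes coincide → loss £0.
£691: outcomes coincide → loss £0.
£1118: truthful payoff £0, deviation payoff −£127 → loss £127.
Total loss = £474 + £443 + £311 + £127 = £1355.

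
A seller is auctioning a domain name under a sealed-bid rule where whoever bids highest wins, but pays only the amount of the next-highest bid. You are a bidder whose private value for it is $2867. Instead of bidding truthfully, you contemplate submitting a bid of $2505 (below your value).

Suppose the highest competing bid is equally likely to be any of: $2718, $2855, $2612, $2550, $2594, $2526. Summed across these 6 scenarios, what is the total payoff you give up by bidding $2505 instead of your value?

$1347

The deviation costs you only when the competing bid falls strictly between $2505 and $2867; elsewhere both bids give the same outcome.
$2718: truthful payoff $149, deviation payoff $0 → loss $149.
$2855: truthful payoff $12, deviation payoff $0 → loss $12.
$2612: truthful payoff $255, deviation payoff $0 → loss $255.
$2550: truthful payoff $317, deviation payoff $0 → loss $317.
$2594: truthful payoff $273, deviation payoff $0 → loss $273.
$2526: truthful payoff $341, deviation payoff $0 → loss $341.
Total loss = $149 + $12 + $255 + $317 + $273 + $341 = $1347.
Because the price is fixed by the runner-up's bid, deviating from your value can only change a good outcome into a bad one — never the reverse.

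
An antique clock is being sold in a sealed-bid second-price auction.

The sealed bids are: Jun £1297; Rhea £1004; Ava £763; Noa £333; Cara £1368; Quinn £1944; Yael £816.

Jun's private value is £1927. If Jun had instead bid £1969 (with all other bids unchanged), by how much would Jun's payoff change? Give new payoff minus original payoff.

−£17

The highest bid among the other bidders is £1944; Jun's bid doesn't change that.
Original bid £1297: Jun is not highest (top rival bid is £1944); payoff £0.
Alternative bid £1969: Jun is highest, pays the top rival bid £1944; payoff £1927 − £1944 = −£17.
Change in payoff = −£17 − (£0) = −£17.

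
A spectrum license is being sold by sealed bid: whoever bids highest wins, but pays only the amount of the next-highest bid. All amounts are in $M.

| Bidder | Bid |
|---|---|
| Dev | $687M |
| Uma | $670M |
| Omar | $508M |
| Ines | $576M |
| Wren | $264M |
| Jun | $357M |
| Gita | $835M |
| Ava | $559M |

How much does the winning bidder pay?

Highest bid: Gita at $835M, so Gita wins.
Second-highest bid: Dev at $687M — that is the price the winner pays.

$687M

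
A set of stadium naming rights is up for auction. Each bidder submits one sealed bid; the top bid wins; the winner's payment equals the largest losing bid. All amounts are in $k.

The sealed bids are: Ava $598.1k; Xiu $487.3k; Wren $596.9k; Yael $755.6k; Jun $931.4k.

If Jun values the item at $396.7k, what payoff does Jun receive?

Highest bid: Jun at $931.4k, so Jun wins.
Second-highest bid: Yael at $755.6k — that is the price the winner pays.
Jun's payoff = value − price = $396.7k − $755.6k = −$358.9k.

−$358.9k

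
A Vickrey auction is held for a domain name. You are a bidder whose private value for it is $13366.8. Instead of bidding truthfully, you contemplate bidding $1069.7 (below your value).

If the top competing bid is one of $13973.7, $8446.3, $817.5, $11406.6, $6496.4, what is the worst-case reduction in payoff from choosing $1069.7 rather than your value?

$6870.4

$13973.7: same outcome either way → loss $0.
$8446.3: truthful gives $4920.5, deviation gives $0 → loss $4920.5.
$817.5: same outcome either way → loss $0.
$11406.6: truthful gives $1960.2, deviation gives $0 → loss $1960.2.
$6496.4: truthful gives $6870.4, deviation gives $0 → loss $6870.4.
Maximum loss: $6870.4.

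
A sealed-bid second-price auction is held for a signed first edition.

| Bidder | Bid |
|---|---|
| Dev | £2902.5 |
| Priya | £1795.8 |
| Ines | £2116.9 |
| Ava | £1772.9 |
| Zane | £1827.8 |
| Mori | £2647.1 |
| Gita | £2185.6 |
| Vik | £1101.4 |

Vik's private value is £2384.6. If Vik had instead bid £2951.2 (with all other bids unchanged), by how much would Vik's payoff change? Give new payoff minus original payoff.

The highest bid among the other bidders is £2902.5; Vik's bid doesn't change that.
Original bid £1101.4: Vik is not highest (top rival bid is £2902.5); payoff £0.
Alternative bid £2951.2: Vik is highest, pays the top rival bid £2902.5; payoff £2384.6 − £2902.5 = −£517.9.
Change in payoff = −£517.9 − (£0) = −£517.9.

−£517.9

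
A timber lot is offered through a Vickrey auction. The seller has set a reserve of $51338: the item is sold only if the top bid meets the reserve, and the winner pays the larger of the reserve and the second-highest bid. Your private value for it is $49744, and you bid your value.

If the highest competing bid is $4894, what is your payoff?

$0

Your bid $49744 is the highest bid but falls below the reserve $51338, so the item goes unsold. Payoff $0.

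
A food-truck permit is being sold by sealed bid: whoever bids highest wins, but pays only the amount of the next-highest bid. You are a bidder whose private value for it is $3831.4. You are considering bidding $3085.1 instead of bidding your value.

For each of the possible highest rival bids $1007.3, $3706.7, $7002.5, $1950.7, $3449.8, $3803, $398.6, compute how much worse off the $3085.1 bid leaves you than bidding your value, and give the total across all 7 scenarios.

The deviation costs you only when the competing bid falls strictly between $3085.1 and $3831.4; elsewhere both bids give the same outcome.
$1007.3: outcomes coincide → loss $0.
$3706.7: truthful payoff $124.7, deviation payoff $0 → loss $124.7.
$7002.5: outcomes coincide → loss $0.
$1950.7: outcomes coincide → loss $0.
$3449.8: truthful payoff $381.6, deviation payoff $0 → loss $381.6.
$3803: truthful payoff $28.4, deviation payoff $0 → loss $28.4.
$398.6: outcomes coincide → loss $0.
Total loss = $124.7 + $381.6 + $28.4 = $534.7.
Because the price is fixed by the runner-up's bid, deviating from your value can only change a good outcome into a bad one — never the reverse.

$534.7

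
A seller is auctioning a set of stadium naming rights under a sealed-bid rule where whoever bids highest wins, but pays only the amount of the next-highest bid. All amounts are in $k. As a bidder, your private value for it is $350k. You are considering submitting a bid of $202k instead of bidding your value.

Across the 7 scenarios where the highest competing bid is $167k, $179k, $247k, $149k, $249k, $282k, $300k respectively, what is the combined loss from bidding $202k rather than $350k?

$322k

The deviation costs you only when the competing bid falls strictly between $202k and $350k; elsewhere both bids give the same outcome.
$167k: outcomes coincide → loss $0k.
$179k: outcomes coincide → loss $0k.
$247k: truthful payoff $103k, deviation payoff $0k → loss $103k.
$149k: outcomes coincide → loss $0k.
$249k: truthful payoff $101k, deviation payoff $0k → loss $101k.
$282k: truthful payoff $68k, deviation payoff $0k → loss $68k.
$300k: truthful payoff $50k, deviation payoff $0k → loss $50k.
Total loss = $103k + $101k + $68k + $50k = $322k.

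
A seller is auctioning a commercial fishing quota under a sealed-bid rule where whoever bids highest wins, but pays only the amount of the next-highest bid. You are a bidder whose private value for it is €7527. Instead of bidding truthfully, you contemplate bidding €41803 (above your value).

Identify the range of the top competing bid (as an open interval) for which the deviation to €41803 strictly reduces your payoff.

If the competing bid is below €7527, both bids win at the same price — no difference.
If it is above €41803, both bids lose — no difference.
If it lies strictly between €7527 and €41803, bidding your value loses (payoff 0) while bidding €41803 wins at a price above your value (payoff negative).
So the deviation strictly hurts on the open interval (€7527, €41803).

(€7527, €41803)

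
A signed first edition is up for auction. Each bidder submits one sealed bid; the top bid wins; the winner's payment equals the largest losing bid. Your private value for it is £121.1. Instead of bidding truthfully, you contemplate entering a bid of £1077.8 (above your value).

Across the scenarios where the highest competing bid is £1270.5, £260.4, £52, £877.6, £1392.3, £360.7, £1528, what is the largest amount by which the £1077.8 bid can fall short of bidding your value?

£1270.5: same outcome either way → loss £0.
£260.4: truthful gives £0, deviation gives −£139.3 → loss £139.3.
£52: same outcome either way → loss £0.
£877.6: truthful gives £0, deviation gives −£756.5 → loss £756.5.
£1392.3: same outcome either way → loss £0.
£360.7: truthful gives £0, deviation gives −£239.6 → loss £239.6.
£1528: same outcome either way → loss £0.
Maximum loss: £756.5.

£756.5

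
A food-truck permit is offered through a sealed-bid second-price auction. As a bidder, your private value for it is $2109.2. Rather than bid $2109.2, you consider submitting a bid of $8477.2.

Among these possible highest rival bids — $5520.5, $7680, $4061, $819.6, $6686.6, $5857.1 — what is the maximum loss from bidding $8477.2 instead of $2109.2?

$5570.8

$5520.5: truthful gives $0, deviation gives −$3411.3 → loss $3411.3.
$7680: truthful gives $0, deviation gives −$5570.8 → loss $5570.8.
$4061: truthful gives $0, deviation gives −$1951.8 → loss $1951.8.
$819.6: same outcome either way → loss $0.
$6686.6: truthful gives $0, deviation gives −$4577.4 → loss $4577.4.
$5857.1: truthful gives $0, deviation gives −$3747.9 → loss $3747.9.
Maximum loss: $5570.8.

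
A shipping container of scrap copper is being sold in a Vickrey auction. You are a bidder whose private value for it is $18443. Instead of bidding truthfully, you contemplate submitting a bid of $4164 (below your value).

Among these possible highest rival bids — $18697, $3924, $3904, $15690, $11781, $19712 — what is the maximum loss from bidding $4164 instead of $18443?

$18697: same outcome either way → loss $0.
$3924: same outcome either way → loss $0.
$3904: same outcome either way → loss $0.
$15690: truthful gives $2753, deviation gives $0 → loss $2753.
$11781: truthful gives $6662, deviation gives $0 → loss $6662.
$19712: same outcome either way → loss $0.
Maximum loss: $6662.

$6662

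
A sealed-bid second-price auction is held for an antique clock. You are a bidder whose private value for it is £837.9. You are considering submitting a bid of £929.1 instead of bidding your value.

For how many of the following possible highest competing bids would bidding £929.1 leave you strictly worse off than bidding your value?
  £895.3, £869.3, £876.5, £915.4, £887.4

The deviation hurts exactly when the highest competing bid lies strictly between £837.9 and £929.1 — overbidding then wins at a price above your value.
£895.3: inside the interval → strictly worse (loss £57.4).
£869.3: inside the interval → strictly worse (loss £31.4).
£876.5: inside the interval → strictly worse (loss £38.6).
£915.4: inside the interval → strictly worse (loss £77.5).
£887.4: inside the interval → strictly worse (loss £49.5).
Count: 5.

5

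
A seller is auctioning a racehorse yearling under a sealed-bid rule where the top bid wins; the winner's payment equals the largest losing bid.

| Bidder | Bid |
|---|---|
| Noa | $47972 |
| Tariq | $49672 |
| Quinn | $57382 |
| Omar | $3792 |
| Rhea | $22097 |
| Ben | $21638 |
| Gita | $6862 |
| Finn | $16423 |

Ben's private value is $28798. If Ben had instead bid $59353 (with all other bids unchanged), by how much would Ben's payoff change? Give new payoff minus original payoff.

−$28584

The highest bid among the other bidders is $57382; Ben's bid doesn't change that.
Original bid $21638: Ben is not highest (top rival bid is $57382); payoff $0.
Alternative bid $59353: Ben is highest, pays the top rival bid $57382; payoff $28798 − $57382 = −$28584.
Change in payoff = −$28584 − ($0) = −$28584.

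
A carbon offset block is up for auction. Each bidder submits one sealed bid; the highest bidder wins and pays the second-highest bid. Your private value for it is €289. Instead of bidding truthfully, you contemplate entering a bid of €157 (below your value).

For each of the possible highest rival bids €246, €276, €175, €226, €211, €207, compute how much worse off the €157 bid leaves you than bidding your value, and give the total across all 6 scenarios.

€393

The deviation costs you only when the competing bid falls strictly between €157 and €289; elsewhere both bids give the same outcome.
€246: truthful payoff €43, deviation payoff €0 → loss €43.
€276: truthful payoff €13, deviation payoff €0 → loss €13.
€175: truthful payoff €114, deviation payoff €0 → loss €114.
€226: truthful payoff €63, deviation payoff €0 → loss €63.
€211: truthful payoff €78, deviation payoff €0 → loss €78.
€207: truthful payoff €82, deviation payoff €0 → loss €82.
Total loss = €43 + €13 + €114 + €63 + €78 + €82 = €393.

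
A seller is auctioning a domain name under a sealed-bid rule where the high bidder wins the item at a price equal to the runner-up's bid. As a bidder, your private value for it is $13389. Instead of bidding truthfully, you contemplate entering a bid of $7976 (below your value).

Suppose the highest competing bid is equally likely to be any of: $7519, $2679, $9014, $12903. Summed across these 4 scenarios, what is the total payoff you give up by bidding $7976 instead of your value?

The deviation costs you only when the competing bid falls strictly between $7976 and $13389; elsewhere both bids give the same outcome.
$7519: outcomes coincide → loss $0.
$2679: outcomes coincide → loss $0.
$9014: truthful payoff $4375, deviation payoff $0 → loss $4375.
$12903: truthful payoff $486, deviation payoff $0 → loss $486.
Total loss = $4375 + $486 = $4861.

$4861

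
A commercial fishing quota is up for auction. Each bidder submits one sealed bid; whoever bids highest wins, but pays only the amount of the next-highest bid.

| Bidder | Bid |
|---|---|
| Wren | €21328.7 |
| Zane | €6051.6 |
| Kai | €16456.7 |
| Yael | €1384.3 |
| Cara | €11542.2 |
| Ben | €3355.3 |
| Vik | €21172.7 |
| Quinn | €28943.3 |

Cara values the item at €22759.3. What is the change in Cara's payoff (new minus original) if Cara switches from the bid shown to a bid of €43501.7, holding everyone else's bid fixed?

−€6184

The highest bid among the other bidders is €28943.3; Cara's bid doesn't change that.
Original bid €11542.2: Cara is not highest (top rival bid is €28943.3); payoff €0.
Alternative bid €43501.7: Cara is highest, pays the top rival bid €28943.3; payoff €22759.3 − €28943.3 = −€6184.
Change in payoff = −€6184 − (€0) = −€6184.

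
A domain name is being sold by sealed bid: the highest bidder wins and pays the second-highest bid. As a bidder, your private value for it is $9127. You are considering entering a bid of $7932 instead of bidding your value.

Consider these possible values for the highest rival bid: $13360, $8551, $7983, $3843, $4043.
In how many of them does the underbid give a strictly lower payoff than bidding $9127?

The deviation hurts exactly when the highest competing bid lies strictly between $7932 and $9127 — underbidding then forfeits a profitable win.
$13360: above both → same outcome either way.
$8551: inside the interval → strictly worse (loss $576).
$7983: inside the interval → strictly worse (loss $1144).
$3843: below both → same outcome either way.
$4043: below both → same outcome either way.
Count: 2.

2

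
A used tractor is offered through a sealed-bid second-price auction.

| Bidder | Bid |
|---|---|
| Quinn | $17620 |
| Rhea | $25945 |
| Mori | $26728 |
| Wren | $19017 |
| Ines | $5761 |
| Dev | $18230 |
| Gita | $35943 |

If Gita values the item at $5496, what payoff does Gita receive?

−$21232

Highest bid: Gita at $35943, so Gita wins.
Second-highest bid: Mori at $26728 — that is the price the winner pays.
Gita's payoff = value − price = $5496 − $26728 = −$21232.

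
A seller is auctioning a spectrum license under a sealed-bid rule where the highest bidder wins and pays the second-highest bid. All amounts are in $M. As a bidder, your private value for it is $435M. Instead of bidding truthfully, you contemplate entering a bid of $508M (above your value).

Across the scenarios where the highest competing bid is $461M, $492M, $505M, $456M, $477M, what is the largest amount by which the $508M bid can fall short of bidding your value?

$70M

$461M: truthful gives $0M, deviation gives −$26M → loss $26M.
$492M: truthful gives $0M, deviation gives −$57M → loss $57M.
$505M: truthful gives $0M, deviation gives −$70M → loss $70M.
$456M: truthful gives $0M, deviation gives −$21M → loss $21M.
$477M: truthful gives $0M, deviation gives −$42M → loss $42M.
Maximum loss: $70M.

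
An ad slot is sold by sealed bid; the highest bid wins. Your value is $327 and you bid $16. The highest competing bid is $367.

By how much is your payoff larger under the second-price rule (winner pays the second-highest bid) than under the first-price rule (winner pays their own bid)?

Your bid $16 is below $367, so you lose under either rule.
Payoff is $0 in both cases; difference = $0.

$0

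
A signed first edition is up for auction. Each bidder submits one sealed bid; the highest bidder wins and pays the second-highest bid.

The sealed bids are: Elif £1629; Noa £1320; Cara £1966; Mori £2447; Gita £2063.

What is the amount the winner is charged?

£2063

Highest bid: Mori at £2447, so Mori wins.
Second-highest bid: Gita at £2063 — that is the price the winner pays.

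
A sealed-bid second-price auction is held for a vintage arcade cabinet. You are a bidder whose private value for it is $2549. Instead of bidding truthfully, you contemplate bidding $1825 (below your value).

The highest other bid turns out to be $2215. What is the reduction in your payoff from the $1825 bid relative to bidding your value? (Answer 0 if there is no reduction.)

Bidding your value $2549: you win (since $2549 > $2215) and pay $2215. Payoff $334.
Bidding $1825: you lose. Payoff $0.
The competing bid $2215 lies between your shaded bid and your value, so underbidding forfeits an item you could have won at a profitable price.
Loss from deviating = $334 − ($0) = $334.

$334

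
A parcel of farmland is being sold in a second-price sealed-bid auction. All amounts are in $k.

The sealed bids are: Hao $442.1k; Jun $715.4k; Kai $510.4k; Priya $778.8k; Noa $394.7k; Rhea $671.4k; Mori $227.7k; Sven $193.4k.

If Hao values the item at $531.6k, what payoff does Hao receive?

$0k

Highest bid: Priya at $778.8k, so Priya wins.
Second-highest bid: Jun at $715.4k — that is the price the winner pays.
Hao did not win, so Hao pays nothing and receives nothing: payoff $0k.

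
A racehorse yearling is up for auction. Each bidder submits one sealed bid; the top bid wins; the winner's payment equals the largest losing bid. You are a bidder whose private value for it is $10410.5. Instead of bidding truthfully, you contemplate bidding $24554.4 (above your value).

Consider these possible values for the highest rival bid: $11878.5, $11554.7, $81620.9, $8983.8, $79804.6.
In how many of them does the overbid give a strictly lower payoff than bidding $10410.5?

2

The deviation hurts exactly when the highest competing bid lies strictly between $10410.5 and $24554.4 — overbidding then wins at a price above your value.
$11878.5: inside the interval → strictly worse (loss $1468).
$11554.7: inside the interval → strictly worse (loss $1144.2).
$81620.9: above both → same outcome either way.
$8983.8: below both → same outcome either way.
$79804.6: above both → same outcome either way.
Count: 2.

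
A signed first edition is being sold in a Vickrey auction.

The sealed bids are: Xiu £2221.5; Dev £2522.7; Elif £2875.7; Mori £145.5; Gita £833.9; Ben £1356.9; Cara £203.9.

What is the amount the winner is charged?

£2522.7

Highest bid: Elif at £2875.7, so Elif wins.
Second-highest bid: Dev at £2522.7 — that is the price the winner pays.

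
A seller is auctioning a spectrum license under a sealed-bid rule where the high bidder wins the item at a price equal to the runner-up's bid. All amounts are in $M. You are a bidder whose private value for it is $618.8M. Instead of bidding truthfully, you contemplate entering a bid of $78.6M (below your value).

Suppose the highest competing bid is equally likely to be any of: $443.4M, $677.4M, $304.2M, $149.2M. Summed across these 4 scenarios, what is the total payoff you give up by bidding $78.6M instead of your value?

$959.6M

The deviation costs you only when the competing bid falls strictly between $78.6M and $618.8M; elsewhere both bids give the same outcome.
$443.4M: truthful payoff $175.4M, deviation payoff $0M → loss $175.4M.
$677.4M: outcomes coincide → loss $0M.
$304.2M: truthful payoff $314.6M, deviation payoff $0M → loss $314.6M.
$149.2M: truthful payoff $469.6M, deviation payoff $0M → loss $469.6M.
Total loss = $175.4M + $314.6M + $469.6M = $959.6M.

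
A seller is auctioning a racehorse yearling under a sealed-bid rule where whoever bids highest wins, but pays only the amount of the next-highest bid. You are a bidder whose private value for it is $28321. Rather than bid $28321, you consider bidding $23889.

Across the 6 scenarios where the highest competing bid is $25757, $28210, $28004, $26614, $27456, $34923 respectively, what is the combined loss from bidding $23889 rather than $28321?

The deviation costs you only when the competing bid falls strictly between $23889 and $28321; elsewhere both bids give the same outcome.
$25757: truthful payoff $2564, deviation payoff $0 → loss $2564.
$28210: truthful payoff $111, deviation payoff $0 → loss $111.
$28004: truthful payoff $317, deviation payoff $0 → loss $317.
$26614: truthful payoff $1707, deviation payoff $0 → loss $1707.
$27456: truthful payoff $865, deviation payoff $0 → loss $865.
$34923: outcomes coincide → loss $0.
Total loss = $2564 + $111 + $317 + $1707 + $865 = $5564.
In a second-price auction your bid sets only whether you win, not what you pay, so bidding your true value is weakly dominant.

$5564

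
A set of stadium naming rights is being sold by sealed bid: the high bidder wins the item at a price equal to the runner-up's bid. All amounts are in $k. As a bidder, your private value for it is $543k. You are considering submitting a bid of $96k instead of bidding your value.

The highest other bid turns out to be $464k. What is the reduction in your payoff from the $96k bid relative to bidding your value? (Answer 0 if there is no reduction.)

Bidding your value $543k: you win (since $543k > $464k) and pay $464k. Payoff $79k.
Bidding $96k: you lose. Payoff $0k.
The competing bid $464k lies between your shaded bid and your value, so underbidding forfeits an item you could have won at a profitable price.
Loss from deviating = $79k − ($0k) = $79k.
Because the price is fixed by the runner-up's bid, deviating from your value can only change a good outcome into a bad one — never the reverse.

$79k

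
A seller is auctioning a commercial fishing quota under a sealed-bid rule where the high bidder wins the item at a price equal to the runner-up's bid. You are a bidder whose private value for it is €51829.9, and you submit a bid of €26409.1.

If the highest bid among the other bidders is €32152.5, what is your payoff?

Your bid €26409.1 is below the highest competing bid €32152.5, so you lose.
A losing bidder pays nothing and receives nothing: payoff = €0.

€0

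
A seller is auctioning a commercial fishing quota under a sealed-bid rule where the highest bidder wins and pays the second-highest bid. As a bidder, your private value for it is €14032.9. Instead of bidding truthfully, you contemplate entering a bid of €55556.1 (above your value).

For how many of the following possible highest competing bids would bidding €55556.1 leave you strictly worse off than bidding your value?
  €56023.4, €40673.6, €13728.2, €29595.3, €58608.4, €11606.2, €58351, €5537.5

The deviation hurts exactly when the highest competing bid lies strictly between €14032.9 and €55556.1 — overbidding then wins at a price above your value.
€56023.4: above both → same outcome either way.
€40673.6: inside the interval → strictly worse (loss €26640.7).
€13728.2: below both → same outcome either way.
€29595.3: inside the interval → strictly worse (loss €15562.4).
€58608.4: above both → same outcome either way.
€11606.2: below both → same outcome either way.
€58351: above both → same outcome either way.
€5537.5: below both → same outcome either way.
Count: 2.

2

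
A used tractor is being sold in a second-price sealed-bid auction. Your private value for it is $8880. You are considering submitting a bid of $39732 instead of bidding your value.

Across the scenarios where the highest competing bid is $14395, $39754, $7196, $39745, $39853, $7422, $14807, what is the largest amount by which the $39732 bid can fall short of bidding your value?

$5927

$14395: truthful gives $0, deviation gives −$5515 → loss $5515.
$39754: same outcome either way → loss $0.
$7196: same outcome either way → loss $0.
$39745: same outcome either way → loss $0.
$39853: same outcome either way → loss $0.
$7422: same outcome either way → loss $0.
$14807: truthful gives $0, deviation gives −$5927 → loss $5927.
Maximum loss: $5927.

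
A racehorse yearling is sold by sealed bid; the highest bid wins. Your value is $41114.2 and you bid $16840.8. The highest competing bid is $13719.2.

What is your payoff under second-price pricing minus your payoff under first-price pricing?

You have the highest bid, so you win under either rule.
Second-price: pay $13719.2 → payoff $27395.
First-price: pay your own bid $16840.8 → payoff $24273.4.
Difference = $27395 − ($24273.4) = $3121.6.

$3121.6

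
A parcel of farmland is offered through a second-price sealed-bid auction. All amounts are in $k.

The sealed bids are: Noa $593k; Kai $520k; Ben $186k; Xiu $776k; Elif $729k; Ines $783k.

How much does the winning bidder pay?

Highest bid: Ines at $783k, so Ines wins.
Second-highest bid: Xiu at $776k — that is the price the winner pays.

$776k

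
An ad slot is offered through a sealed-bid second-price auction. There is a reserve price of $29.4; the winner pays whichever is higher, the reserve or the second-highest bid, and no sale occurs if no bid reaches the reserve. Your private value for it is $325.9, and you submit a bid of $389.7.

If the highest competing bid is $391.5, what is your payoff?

$0

Your bid $389.7 is below the highest competing bid $391.5, so you lose. Payoff $0.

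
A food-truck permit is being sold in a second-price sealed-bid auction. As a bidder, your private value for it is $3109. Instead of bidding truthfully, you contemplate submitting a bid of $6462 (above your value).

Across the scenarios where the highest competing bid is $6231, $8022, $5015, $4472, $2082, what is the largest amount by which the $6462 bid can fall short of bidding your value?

$3122

$6231: truthful gives $0, deviation gives −$3122 → loss $3122.
$8022: same outcome either way → loss $0.
$5015: truthful gives $0, deviation gives −$1906 → loss $1906.
$4472: truthful gives $0, deviation gives −$1363 → loss $1363.
$2082: same outcome either way → loss $0.
Maximum loss: $3122.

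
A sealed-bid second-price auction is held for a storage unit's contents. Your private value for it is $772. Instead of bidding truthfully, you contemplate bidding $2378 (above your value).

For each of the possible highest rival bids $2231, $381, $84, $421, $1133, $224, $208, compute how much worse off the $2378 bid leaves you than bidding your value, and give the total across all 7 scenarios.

$1820

The deviation costs you only when the competing bid falls strictly between $772 and $2378; elsewhere both bids give the same outcome.
$2231: truthful payoff $0, deviation payoff −$1459 → loss $1459.
$381: outcomes coincide → loss $0.
$84: outcomes coincide → loss $0.
$421: outcomes coincide → loss $0.
$1133: truthful payoff $0, deviation payoff −$361 → loss $361.
$224: outcomes coincide → loss $0.
$208: outcomes coincide → loss $0.
Total loss = $1459 + $361 = $1820.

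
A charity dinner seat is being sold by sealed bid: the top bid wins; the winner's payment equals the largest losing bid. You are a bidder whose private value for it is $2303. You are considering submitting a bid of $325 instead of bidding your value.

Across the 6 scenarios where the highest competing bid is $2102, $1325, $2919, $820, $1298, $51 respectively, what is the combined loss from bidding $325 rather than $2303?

$3667

The deviation costs you only when the competing bid falls strictly between $325 and $2303; elsewhere both bids give the same outcome.
$2102: truthful payoff $201, deviation payoff $0 → loss $201.
$1325: truthful payoff $978, deviation payoff $0 → loss $978.
$2919: outcomes coincide → loss $0.
$820: truthful payoff $1483, deviation payoff $0 → loss $1483.
$1298: truthful payoff $1005, deviation payoff $0 → loss $1005.
$51: outcomes coincide → loss $0.
Total loss = $201 + $978 + $1483 + $1005 = $3667.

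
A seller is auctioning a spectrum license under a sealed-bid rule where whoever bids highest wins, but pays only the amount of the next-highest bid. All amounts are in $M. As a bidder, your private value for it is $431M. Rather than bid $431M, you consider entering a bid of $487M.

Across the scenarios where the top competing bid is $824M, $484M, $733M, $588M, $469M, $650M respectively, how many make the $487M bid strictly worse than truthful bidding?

2

The deviation hurts exactly when the highest competing bid lies strictly between $431M and $487M — overbidding then wins at a price above your value.
$824M: above both → same outcome either way.
$484M: inside the interval → strictly worse (loss $53M).
$733M: above both → same outcome either way.
$588M: above both → same outcome either way.
$469M: inside the interval → strictly worse (loss $38M).
$650M: above both → same outcome either way.
Count: 2.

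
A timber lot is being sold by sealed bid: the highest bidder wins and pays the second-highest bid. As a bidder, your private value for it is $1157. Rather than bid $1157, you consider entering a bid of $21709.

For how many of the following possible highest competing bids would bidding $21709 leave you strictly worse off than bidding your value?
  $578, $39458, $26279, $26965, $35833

0

The deviation hurts exactly when the highest competing bid lies strictly between $1157 and $21709 — overbidding then wins at a price above your value.
$578: below both → same outcome either way.
$39458: above both → same outcome either way.
$26279: above both → same outcome either way.
$26965: above both → same outcome either way.
$35833: above both → same outcome either way.
Count: 0.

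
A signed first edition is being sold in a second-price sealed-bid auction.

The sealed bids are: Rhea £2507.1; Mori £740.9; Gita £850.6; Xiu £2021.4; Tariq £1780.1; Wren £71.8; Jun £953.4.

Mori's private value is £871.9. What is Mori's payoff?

Highest bid: Rhea at £2507.1, so Rhea wins.
Second-highest bid: Xiu at £2021.4 — that is the price the winner pays.
Mori did not win, so Mori pays nothing and receives nothing: payoff £0.

£0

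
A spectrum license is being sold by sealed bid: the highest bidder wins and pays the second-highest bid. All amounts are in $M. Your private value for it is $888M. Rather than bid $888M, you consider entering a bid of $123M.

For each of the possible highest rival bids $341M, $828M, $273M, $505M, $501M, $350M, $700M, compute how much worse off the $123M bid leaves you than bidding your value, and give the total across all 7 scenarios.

$2718M

The deviation costs you only when the competing bid falls strictly between $123M and $888M; elsewhere both bids give the same outcome.
$341M: truthful payoff $547M, deviation payoff $0M → loss $547M.
$828M: truthful payoff $60M, deviation payoff $0M → loss $60M.
$273M: truthful payoff $615M, deviation payoff $0M → loss $615M.
$505M: truthful payoff $383M, deviation payoff $0M → loss $383M.
$501M: truthful payoff $387M, deviation payoff $0M → loss $387M.
$350M: truthful payoff $538M, deviation payoff $0M → loss $538M.
$700M: truthful payoff $188M, deviation payoff $0M → loss $188M.
Total loss = $547M + $60M + $615M + $383M + $387M + $538M + $188M = $2718M.
Truthful bidding weakly dominates here: raising your bid can only win items priced above your value, and lowering it can only forfeit items priced below.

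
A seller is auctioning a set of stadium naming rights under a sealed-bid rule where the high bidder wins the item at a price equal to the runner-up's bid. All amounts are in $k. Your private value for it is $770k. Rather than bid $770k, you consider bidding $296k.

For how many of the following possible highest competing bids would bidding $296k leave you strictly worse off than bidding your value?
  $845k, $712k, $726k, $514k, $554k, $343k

5

The deviation hurts exactly when the highest competing bid lies strictly between $296k and $770k — underbidding then forfeits a profitable win.
$845k: above both → same outcome either way.
$712k: inside the interval → strictly worse (loss $58k).
$726k: inside the interval → strictly worse (loss $44k).
$514k: inside the interval → strictly worse (loss $256k).
$554k: inside the interval → strictly worse (loss $216k).
$343k: inside the interval → strictly worse (loss $427k).
Count: 5.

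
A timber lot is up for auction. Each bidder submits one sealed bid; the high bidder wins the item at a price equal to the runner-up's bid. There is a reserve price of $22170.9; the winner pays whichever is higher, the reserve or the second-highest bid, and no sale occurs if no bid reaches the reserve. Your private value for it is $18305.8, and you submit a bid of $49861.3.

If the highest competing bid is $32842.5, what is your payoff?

−$14536.7

Your bid $49861.3 is the highest and exceeds the reserve.
Price = max(second-highest bid, reserve) = max($32842.5, $22170.9) = $32842.5.
Payoff = $18305.8 − $32842.5 = −$14536.7.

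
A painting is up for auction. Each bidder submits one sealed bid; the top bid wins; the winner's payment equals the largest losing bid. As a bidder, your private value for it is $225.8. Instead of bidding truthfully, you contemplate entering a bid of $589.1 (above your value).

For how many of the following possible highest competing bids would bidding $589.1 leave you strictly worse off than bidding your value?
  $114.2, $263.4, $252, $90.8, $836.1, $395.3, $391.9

4

The deviation hurts exactly when the highest competing bid lies strictly between $225.8 and $589.1 — overbidding then wins at a price above your value.
$114.2: below both → same outcome either way.
$263.4: inside the interval → strictly worse (loss $37.6).
$252: inside the interval → strictly worse (loss $26.2).
$90.8: below both → same outcome either way.
$836.1: above both → same outcome either way.
$395.3: inside the interval → strictly worse (loss $169.5).
$391.9: inside the interval → strictly worse (loss $166.1).
Count: 4.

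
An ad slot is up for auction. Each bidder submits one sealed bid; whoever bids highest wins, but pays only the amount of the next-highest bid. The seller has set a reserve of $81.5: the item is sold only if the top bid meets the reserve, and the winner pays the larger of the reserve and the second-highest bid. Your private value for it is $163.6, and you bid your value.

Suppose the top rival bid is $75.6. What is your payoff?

$82.1

Your bid $163.6 is the highest and exceeds the reserve.
Price = max(second-highest bid, reserve) = max($75.6, $81.5) = $81.5.
Payoff = $163.6 − $81.5 = $82.1.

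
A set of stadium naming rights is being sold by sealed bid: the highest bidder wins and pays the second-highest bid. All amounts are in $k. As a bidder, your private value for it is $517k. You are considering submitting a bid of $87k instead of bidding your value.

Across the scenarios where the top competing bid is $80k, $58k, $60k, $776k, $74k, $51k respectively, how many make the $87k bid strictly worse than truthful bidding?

The deviation hurts exactly when the highest competing bid lies strictly between $87k and $517k — underbidding then forfeits a profitable win.
$80k: below both → same outcome either way.
$58k: below both → same outcome either way.
$60k: below both → same outcome either way.
$776k: above both → same outcome either way.
$74k: below both → same outcome either way.
$51k: below both → same outcome either way.
Count: 0.

0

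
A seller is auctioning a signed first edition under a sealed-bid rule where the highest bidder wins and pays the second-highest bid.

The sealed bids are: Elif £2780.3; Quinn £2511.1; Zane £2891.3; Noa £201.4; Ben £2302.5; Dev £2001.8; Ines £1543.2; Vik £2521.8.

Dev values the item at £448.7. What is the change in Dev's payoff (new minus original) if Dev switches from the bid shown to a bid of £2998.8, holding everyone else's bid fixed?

−£2442.6

The highest bid among the other bidders is £2891.3; Dev's bid doesn't change that.
Original bid £2001.8: Dev is not highest (top rival bid is £2891.3); payoff £0.
Alternative bid £2998.8: Dev is highest, pays the top rival bid £2891.3; payoff £448.7 − £2891.3 = −£2442.6.
Change in payoff = −£2442.6 − (£0) = −£2442.6.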